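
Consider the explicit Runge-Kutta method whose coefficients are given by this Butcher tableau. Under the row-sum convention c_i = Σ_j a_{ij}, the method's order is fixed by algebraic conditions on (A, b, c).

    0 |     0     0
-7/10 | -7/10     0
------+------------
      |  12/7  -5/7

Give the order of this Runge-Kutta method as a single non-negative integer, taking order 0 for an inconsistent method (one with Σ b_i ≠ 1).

2

b = (12/7, -5/7)
c = (0, -7/10)
Σ b_i: 12/7·1 + (-5/7)·1 = 1 ✓
b·c: (-5/7)·(-7/10) = 1/2 ✓; 2 stages ⇒ order 2.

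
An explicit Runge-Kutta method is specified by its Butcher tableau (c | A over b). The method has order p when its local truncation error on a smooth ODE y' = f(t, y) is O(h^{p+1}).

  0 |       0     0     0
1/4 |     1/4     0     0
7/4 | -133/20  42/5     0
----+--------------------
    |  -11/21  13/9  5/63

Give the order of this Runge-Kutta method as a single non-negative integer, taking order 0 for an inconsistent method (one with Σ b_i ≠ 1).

3

b = (-11/21, 13/9, 5/63)
c = (0, 1/4, 7/4)
Ac = (0, 0, 21/10)
Σ b_i: (-11/21)·1 + 13/9·1 + 5/63·1 = 1 ✓
b·c: 13/9·1/4 + 5/63·7/4 = 1/2 ✓
b·c²: 13/9·1/16 + 5/63·49/16 = 1/3 ✓
b·Ac: 5/63·21/10 = 1/6 ✓; 3 stages ⇒ order 3.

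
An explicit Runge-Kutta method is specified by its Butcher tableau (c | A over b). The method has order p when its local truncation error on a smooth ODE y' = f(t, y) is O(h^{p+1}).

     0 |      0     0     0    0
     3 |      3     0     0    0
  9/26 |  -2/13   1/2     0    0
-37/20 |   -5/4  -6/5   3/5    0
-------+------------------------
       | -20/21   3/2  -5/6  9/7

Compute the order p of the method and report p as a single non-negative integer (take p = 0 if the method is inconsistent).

b = (-20/21, 3/2, -5/6, 9/7)
c = (0, 3, 9/26, -37/20)
Ac = (0, 0, 3/2, -441/130)
Σ b_i: (-20/21)·1 + 3/2·1 + (-5/6)·1 + 9/7·1 = 1 ✓
b·c: 3/2·3 + (-5/6)·9/26 + 9/7·(-37/20) = 834/455 ≠ 1/2 ⇒ order 1.

1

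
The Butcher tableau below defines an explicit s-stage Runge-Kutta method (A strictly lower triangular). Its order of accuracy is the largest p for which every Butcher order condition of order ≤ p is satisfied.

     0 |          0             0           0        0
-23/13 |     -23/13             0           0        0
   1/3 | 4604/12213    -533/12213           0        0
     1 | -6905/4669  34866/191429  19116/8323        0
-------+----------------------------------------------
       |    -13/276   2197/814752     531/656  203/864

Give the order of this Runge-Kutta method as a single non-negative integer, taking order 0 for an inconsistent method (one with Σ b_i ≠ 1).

4

b = (-13/276, 2197/814752, 531/656, 203/864)
c = (0, -23/13, 1/3, 1)
Ac = (0, 0, 41/531, 90/203)
Σ b_i: (-13/276)·1 + 2197/814752·1 + 531/656·1 + 203/864·1 = 1 ✓
b·c: 2197/814752·(-23/13) + 531/656·1/3 + 203/864·1 = 1/2 ✓
b·c²: 2197/814752·529/169 + 531/656·1/9 + 203/864·1 = 1/3 ✓
b·Ac: 531/656·41/531 + 203/864·90/203 = 1/6 ✓
b·c³: 2197/814752·(-12167/2197) + 531/656·1/27 + 203/864·1 = 1/4 ✓
b·(c∘Ac): 531/656·41/1593 + 203/864·90/203 = 1/8 ✓
b·Ac²: 531/656·(-943/6903) + 203/864·2178/2639 = 1/12 ✓
b·A²c: 203/864·36/203 = 1/24 ✓; 4 stages ⇒ order 4.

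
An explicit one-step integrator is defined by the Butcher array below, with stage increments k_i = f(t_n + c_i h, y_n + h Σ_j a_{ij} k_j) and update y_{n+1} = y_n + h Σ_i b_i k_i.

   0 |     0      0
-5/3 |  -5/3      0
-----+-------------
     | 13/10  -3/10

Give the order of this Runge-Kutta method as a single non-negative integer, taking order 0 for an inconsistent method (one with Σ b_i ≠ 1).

2

b = (13/10, -3/10)
c = (0, -5/3)
Σ b_i: 13/10·1 + (-3/10)·1 = 1 ✓
b·c: (-3/10)·(-5/3) = 1/2 ✓; 2 stages ⇒ order 2.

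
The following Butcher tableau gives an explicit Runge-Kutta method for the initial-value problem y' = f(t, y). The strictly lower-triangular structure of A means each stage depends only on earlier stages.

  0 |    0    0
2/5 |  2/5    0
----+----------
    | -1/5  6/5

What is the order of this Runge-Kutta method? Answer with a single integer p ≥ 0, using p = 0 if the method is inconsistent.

1

b = (-1/5, 6/5)
c = (0, 2/5)
Σ b_i: (-1/5)·1 + 6/5·1 = 1 ✓
b·c: 6/5·2/5 = 12/25 ≠ 1/2 ⇒ order 1.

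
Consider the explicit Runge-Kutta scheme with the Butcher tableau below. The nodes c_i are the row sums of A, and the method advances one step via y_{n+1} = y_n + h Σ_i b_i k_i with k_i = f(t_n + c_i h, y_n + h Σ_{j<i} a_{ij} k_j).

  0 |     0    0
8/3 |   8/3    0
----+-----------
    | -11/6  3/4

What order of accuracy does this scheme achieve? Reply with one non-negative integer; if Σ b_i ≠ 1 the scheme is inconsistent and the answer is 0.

0

b = (-11/6, 3/4)
c = (0, 8/3)
Σ b_i: (-11/6)·1 + 3/4·1 = -13/12 ≠ 1 ⇒ order 0.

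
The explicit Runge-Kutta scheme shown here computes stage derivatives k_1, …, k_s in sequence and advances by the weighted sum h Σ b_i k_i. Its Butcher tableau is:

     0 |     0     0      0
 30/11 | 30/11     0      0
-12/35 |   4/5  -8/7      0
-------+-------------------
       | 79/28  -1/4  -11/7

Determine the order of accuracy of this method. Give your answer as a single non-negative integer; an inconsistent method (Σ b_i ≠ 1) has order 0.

b = (79/28, -1/4, -11/7)
c = (0, 30/11, -12/35)
Ac = (0, 0, -240/77)
Σ b_i: 79/28·1 + (-1/4)·1 + (-11/7)·1 = 1 ✓
b·c: (-1/4)·30/11 + (-11/7)·(-12/35) = -771/5390 ≠ 1/2 ⇒ order 1.

1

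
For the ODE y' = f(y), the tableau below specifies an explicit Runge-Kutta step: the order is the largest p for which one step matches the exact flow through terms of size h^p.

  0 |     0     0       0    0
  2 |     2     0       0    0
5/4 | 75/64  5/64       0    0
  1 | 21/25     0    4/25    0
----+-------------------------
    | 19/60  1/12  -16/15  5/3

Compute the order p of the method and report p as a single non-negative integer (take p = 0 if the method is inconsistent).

4

b = (19/60, 1/12, -16/15, 5/3)
c = (0, 2, 5/4, 1)
Ac = (0, 0, 5/32, 1/5)
Σ b_i: 19/60·1 + 1/12·1 + (-16/15)·1 + 5/3·1 = 1 ✓
b·c: 1/12·2 + (-16/15)·5/4 + 5/3·1 = 1/2 ✓
b·c²: 1/12·4 + (-16/15)·25/16 + 5/3·1 = 1/3 ✓
b·Ac: (-16/15)·5/32 + 5/3·1/5 = 1/6 ✓
b·c³: 1/12·8 + (-16/15)·125/64 + 5/3·1 = 1/4 ✓
b·(c∘Ac): (-16/15)·25/128 + 5/3·1/5 = 1/8 ✓
b·Ac²: (-16/15)·5/16 + 5/3·1/4 = 1/12 ✓
b·A²c: 5/3·1/40 = 1/24 ✓; 4 stages ⇒ order 4.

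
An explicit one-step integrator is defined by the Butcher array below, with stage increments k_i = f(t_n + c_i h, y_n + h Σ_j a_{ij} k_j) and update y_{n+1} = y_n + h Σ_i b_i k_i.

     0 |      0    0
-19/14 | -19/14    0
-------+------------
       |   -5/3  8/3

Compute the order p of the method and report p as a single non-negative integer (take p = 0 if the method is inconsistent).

1

b = (-5/3, 8/3)
c = (0, -19/14)
Σ b_i: (-5/3)·1 + 8/3·1 = 1 ✓
b·c: 8/3·(-19/14) = -76/21 ≠ 1/2 ⇒ order 1.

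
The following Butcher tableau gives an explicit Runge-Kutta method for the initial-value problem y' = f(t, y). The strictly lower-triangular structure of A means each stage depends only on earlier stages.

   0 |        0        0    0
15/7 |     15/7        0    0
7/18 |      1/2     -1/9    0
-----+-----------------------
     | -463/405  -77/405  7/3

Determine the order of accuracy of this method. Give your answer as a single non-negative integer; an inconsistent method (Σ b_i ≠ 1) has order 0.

b = (-463/405, -77/405, 7/3)
c = (0, 15/7, 7/18)
Ac = (0, 0, -5/21)
Σ b_i: (-463/405)·1 + (-77/405)·1 + 7/3·1 = 1 ✓
b·c: (-77/405)·15/7 + 7/3·7/18 = 1/2 ✓
b·c²: (-77/405)·225/49 + 7/3·49/324 = -3539/6804 ≠ 1/3 ⇒ order 2.
b·Ac: 7/3·(-5/21) = -5/9 ≠ 1/6

2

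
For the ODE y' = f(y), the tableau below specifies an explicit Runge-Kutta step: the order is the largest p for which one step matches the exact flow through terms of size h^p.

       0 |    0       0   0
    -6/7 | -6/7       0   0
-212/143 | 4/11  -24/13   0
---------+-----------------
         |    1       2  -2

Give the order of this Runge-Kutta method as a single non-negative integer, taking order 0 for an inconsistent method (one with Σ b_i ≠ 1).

1

b = (1, 2, -2)
c = (0, -6/7, -212/143)
Ac = (0, 0, 144/91)
Σ b_i: 1·1 + 2·1 + (-2)·1 = 1 ✓
b·c: 2·(-6/7) + (-2)·(-212/143) = 1252/1001 ≠ 1/2 ⇒ order 1.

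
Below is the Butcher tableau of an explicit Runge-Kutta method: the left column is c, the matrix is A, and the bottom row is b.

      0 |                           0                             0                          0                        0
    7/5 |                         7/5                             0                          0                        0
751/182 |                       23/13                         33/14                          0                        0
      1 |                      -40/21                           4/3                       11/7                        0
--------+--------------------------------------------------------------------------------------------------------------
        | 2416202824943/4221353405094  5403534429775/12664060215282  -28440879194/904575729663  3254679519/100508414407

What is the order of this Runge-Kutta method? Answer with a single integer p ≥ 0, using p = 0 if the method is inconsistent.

3

b = (2416202824943/4221353405094, 5403534429775/12664060215282, -28440879194/904575729663, 3254679519/100508414407)
c = (0, 7/5, 751/182, 1)
Ac = (0, 0, 33/10, 159587/19110)
Σ b_i: 2416202824943/4221353405094·1 + 5403534429775/12664060215282·1 + (-28440879194/904575729663)·1 + 3254679519/100508414407·1 = 1 ✓
b·c: 5403534429775/12664060215282·7/5 + (-28440879194/904575729663)·751/182 + 3254679519/100508414407·1 = 1/2 ✓
b·c²: 5403534429775/12664060215282·49/25 + (-28440879194/904575729663)·564001/33124 + 3254679519/100508414407·1 = 1/3 ✓
b·Ac: (-28440879194/904575729663)·33/10 + 3254679519/100508414407·159587/19110 = 1/6 ✓
b·c³: 5403534429775/12664060215282·343/125 + (-28440879194/904575729663)·423564751/6028568 + 3254679519/100508414407·1 = -551981619751459/548775942662220 ≠ 1/4 ⇒ order 3.
b·(c∘Ac): (-28440879194/904575729663)·24783/1820 + 3254679519/100508414407·159587/19110 = -237771444409/1507626216105 ≠ 1/8
b·Ac²: (-28440879194/904575729663)·231/50 + 3254679519/100508414407·510746953/17390100 = 442206672184619/548775942662220 ≠ 1/12
b·A²c: 3254679519/100508414407·363/70 = 168778380771/1005084144070 ≠ 1/24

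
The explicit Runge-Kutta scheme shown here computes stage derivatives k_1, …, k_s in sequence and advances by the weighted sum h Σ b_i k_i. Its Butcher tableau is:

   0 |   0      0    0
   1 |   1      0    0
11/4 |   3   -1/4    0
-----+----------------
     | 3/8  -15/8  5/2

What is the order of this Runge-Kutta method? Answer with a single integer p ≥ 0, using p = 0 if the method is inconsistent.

b = (3/8, -15/8, 5/2)
c = (0, 1, 11/4)
Ac = (0, 0, -1/4)
Σ b_i: 3/8·1 + (-15/8)·1 + 5/2·1 = 1 ✓
b·c: (-15/8)·1 + 5/2·11/4 = 5 ≠ 1/2 ⇒ order 1.

1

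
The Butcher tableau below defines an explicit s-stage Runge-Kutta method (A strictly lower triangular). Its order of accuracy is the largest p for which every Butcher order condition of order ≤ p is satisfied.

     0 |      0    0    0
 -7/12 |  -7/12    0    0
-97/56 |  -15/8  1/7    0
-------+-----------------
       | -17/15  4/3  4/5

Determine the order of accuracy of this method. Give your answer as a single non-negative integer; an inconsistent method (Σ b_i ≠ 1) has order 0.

1

b = (-17/15, 4/3, 4/5)
c = (0, -7/12, -97/56)
Ac = (0, 0, -1/12)
Σ b_i: (-17/15)·1 + 4/3·1 + 4/5·1 = 1 ✓
b·c: 4/3·(-7/12) + 4/5·(-97/56) = -1363/630 ≠ 1/2 ⇒ order 1.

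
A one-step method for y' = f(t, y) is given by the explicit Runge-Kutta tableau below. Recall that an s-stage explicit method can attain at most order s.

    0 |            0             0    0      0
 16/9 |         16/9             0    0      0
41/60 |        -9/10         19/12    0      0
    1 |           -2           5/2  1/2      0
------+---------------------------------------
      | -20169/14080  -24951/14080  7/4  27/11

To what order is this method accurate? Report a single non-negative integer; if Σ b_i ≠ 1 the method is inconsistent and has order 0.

b = (-20169/14080, -24951/14080, 7/4, 27/11)
c = (0, 16/9, 41/60, 1)
Ac = (0, 0, 76/27, 1723/360)
Σ b_i: (-20169/14080)·1 + (-24951/14080)·1 + 7/4·1 + 27/11·1 = 1 ✓
b·c: (-24951/14080)·16/9 + 7/4·41/60 + 27/11·1 = 1/2 ✓
b·c²: (-24951/14080)·256/81 + 7/4·1681/3600 + 27/11·1 = -1106729/475200 ≠ 1/3 ⇒ order 2.
b·Ac: 7/4·76/27 + 27/11·1723/360 = 198083/11880 ≠ 1/6

2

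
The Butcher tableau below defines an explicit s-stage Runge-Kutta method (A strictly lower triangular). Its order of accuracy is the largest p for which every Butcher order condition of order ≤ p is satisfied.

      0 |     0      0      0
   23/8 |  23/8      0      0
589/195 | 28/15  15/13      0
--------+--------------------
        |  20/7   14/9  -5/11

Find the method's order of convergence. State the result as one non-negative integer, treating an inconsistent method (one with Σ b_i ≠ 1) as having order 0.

0

b = (20/7, 14/9, -5/11)
c = (0, 23/8, 589/195)
Ac = (0, 0, 345/104)
Σ b_i: 20/7·1 + 14/9·1 + (-5/11)·1 = 2743/693 ≠ 1 ⇒ order 0.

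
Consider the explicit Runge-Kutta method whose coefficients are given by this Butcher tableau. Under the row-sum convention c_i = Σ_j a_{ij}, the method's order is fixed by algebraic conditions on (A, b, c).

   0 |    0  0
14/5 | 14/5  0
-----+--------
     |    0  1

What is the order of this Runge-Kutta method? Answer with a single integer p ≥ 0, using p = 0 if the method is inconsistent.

1

b = (0, 1)
c = (0, 14/5)
Σ b_i: 1·1 = 1 ✓
b·c: 1·14/5 = 14/5 ≠ 1/2 ⇒ order 1.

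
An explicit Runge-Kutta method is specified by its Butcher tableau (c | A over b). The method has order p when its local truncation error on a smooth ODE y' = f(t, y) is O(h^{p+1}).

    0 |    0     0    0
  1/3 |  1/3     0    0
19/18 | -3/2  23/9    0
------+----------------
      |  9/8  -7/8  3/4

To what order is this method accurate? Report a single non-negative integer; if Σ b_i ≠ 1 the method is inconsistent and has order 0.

2

b = (9/8, -7/8, 3/4)
c = (0, 1/3, 19/18)
Ac = (0, 0, 23/27)
Σ b_i: 9/8·1 + (-7/8)·1 + 3/4·1 = 1 ✓
b·c: (-7/8)·1/3 + 3/4·19/18 = 1/2 ✓
b·c²: (-7/8)·1/9 + 3/4·361/324 = 319/432 ≠ 1/3 ⇒ order 2.
b·Ac: 3/4·23/27 = 23/36 ≠ 1/6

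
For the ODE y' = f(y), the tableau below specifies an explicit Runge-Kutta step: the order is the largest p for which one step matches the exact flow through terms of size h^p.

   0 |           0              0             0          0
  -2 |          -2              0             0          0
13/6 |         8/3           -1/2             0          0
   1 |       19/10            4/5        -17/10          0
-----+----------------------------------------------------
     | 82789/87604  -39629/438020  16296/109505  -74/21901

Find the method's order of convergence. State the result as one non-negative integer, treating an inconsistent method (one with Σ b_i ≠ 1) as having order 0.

3

b = (82789/87604, -39629/438020, 16296/109505, -74/21901)
c = (0, -2, 13/6, 1)
Ac = (0, 0, 1, -317/60)
Σ b_i: 82789/87604·1 + (-39629/438020)·1 + 16296/109505·1 + (-74/21901)·1 = 1 ✓
b·c: (-39629/438020)·(-2) + 16296/109505·13/6 + (-74/21901)·1 = 1/2 ✓
b·c²: (-39629/438020)·4 + 16296/109505·169/36 + (-74/21901)·1 = 1/3 ✓
b·Ac: 16296/109505·1 + (-74/21901)·(-317/60) = 1/6 ✓
b·c³: (-39629/438020)·(-8) + 16296/109505·2197/216 + (-74/21901)·1 = 440351/197109 ≠ 1/4 ⇒ order 3.
b·(c∘Ac): 16296/109505·13/6 + (-74/21901)·(-317/60) = 223577/657030 ≠ 1/8
b·Ac²: 16296/109505·(-2) + (-74/21901)·(-1721/360) = -221927/788436 ≠ 1/12
b·A²c: (-74/21901)·(-17/10) = 629/109505 ≠ 1/24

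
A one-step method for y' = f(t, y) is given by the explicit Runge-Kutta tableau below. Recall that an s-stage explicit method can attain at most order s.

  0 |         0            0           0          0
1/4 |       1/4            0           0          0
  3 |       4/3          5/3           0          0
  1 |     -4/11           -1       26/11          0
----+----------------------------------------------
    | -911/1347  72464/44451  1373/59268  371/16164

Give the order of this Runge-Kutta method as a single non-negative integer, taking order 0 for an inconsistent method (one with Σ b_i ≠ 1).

b = (-911/1347, 72464/44451, 1373/59268, 371/16164)
c = (0, 1/4, 3, 1)
Ac = (0, 0, 5/12, 301/44)
Σ b_i: (-911/1347)·1 + 72464/44451·1 + 1373/59268·1 + 371/16164·1 = 1 ✓
b·c: 72464/44451·1/4 + 1373/59268·3 + 371/16164·1 = 1/2 ✓
b·c²: 72464/44451·1/16 + 1373/59268·9 + 371/16164·1 = 1/3 ✓
b·Ac: 1373/59268·5/12 + 371/16164·301/44 = 1/6 ✓
b·c³: 72464/44451·1/64 + 1373/59268·27 + 371/16164·1 = 3631/5388 ≠ 1/4 ⇒ order 3.
b·(c∘Ac): 1373/59268·5/4 + 371/16164·301/44 = 66133/355608 ≠ 1/8
b·Ac²: 1373/59268·5/48 + 371/16164·3733/176 = 659/1347 ≠ 1/12
b·A²c: 371/16164·65/66 = 24115/1066824 ≠ 1/24

3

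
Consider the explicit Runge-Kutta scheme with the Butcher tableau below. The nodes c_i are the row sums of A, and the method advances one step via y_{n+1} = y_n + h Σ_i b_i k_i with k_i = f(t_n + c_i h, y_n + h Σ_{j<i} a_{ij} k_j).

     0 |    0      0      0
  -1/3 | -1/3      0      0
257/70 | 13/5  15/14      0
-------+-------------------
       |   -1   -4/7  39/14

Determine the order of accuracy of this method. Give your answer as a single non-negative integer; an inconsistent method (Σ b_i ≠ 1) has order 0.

b = (-1, -4/7, 39/14)
c = (0, -1/3, 257/70)
Ac = (0, 0, -5/14)
Σ b_i: (-1)·1 + (-4/7)·1 + 39/14·1 = 17/14 ≠ 1 ⇒ order 0.

0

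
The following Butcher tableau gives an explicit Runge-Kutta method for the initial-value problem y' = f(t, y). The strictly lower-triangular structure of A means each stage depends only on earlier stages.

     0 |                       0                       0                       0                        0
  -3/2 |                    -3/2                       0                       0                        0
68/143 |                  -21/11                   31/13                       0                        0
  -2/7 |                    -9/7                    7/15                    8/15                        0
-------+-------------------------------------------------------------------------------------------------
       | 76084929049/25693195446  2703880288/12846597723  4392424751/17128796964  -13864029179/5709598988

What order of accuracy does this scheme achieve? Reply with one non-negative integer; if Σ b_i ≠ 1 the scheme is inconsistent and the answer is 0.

b = (76084929049/25693195446, 2703880288/12846597723, 4392424751/17128796964, -13864029179/5709598988)
c = (0, -3/2, 68/143, -2/7)
Ac = (0, 0, -93/26, -383/858)
Σ b_i: 76084929049/25693195446·1 + 2703880288/12846597723·1 + 4392424751/17128796964·1 + (-13864029179/5709598988)·1 = 1 ✓
b·c: 2703880288/12846597723·(-3/2) + 4392424751/17128796964·68/143 + (-13864029179/5709598988)·(-2/7) = 1/2 ✓
b·c²: 2703880288/12846597723·9/4 + 4392424751/17128796964·4624/20449 + (-13864029179/5709598988)·4/49 = 1/3 ✓
b·Ac: 4392424751/17128796964·(-93/26) + (-13864029179/5709598988)·(-383/858) = 1/6 ✓
b·c³: 2703880288/12846597723·(-27/8) + 4392424751/17128796964·314432/2924207 + (-13864029179/5709598988)·(-8/343) = -12144573622/19395843621 ≠ 1/4 ⇒ order 3.
b·(c∘Ac): 4392424751/17128796964·(-3162/1859) + (-13864029179/5709598988)·383/3003 = -12775757375/17128796964 ≠ 1/8
b·Ac²: 4392424751/17128796964·279/52 + (-13864029179/5709598988)·287251/245388 = -211308717863/144083409756 ≠ 1/12
b·A²c: (-13864029179/5709598988)·(-124/65) = 33060377273/7136998735 ≠ 1/24

3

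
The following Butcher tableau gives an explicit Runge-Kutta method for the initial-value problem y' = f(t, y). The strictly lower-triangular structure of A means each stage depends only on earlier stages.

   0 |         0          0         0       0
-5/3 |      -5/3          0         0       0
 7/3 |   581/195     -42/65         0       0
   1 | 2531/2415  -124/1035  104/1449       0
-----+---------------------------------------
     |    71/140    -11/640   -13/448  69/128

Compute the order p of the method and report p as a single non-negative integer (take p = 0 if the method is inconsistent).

4

b = (71/140, -11/640, -13/448, 69/128)
c = (0, -5/3, 7/3, 1)
Ac = (0, 0, 14/13, 76/207)
Σ b_i: 71/140·1 + (-11/640)·1 + (-13/448)·1 + 69/128·1 = 1 ✓
b·c: (-11/640)·(-5/3) + (-13/448)·7/3 + 69/128·1 = 1/2 ✓
b·c²: (-11/640)·25/9 + (-13/448)·49/9 + 69/128·1 = 1/3 ✓
b·Ac: (-13/448)·14/13 + 69/128·76/207 = 1/6 ✓
b·c³: (-11/640)·(-125/27) + (-13/448)·343/27 + 69/128·1 = 1/4 ✓
b·(c∘Ac): (-13/448)·98/39 + 69/128·76/207 = 1/8 ✓
b·Ac²: (-13/448)·(-70/39) + 69/128·4/69 = 1/12 ✓
b·A²c: 69/128·16/207 = 1/24 ✓; 4 stages ⇒ order 4.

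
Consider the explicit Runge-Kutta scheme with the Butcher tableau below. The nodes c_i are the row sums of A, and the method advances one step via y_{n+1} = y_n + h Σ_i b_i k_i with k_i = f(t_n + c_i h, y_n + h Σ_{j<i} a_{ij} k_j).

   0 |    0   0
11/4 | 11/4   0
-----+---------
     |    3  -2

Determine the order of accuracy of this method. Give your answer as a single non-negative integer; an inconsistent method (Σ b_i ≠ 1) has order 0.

1

b = (3, -2)
c = (0, 11/4)
Σ b_i: 3·1 + (-2)·1 = 1 ✓
b·c: (-2)·11/4 = -11/2 ≠ 1/2 ⇒ order 1.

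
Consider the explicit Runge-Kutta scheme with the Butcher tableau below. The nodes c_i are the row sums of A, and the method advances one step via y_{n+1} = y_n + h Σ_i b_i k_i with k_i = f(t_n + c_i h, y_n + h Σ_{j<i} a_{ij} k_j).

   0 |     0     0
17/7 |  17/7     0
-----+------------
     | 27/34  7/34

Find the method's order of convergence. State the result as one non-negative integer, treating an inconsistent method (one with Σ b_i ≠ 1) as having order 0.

b = (27/34, 7/34)
c = (0, 17/7)
Σ b_i: 27/34·1 + 7/34·1 = 1 ✓
b·c: 7/34·17/7 = 1/2 ✓; 2 stages ⇒ order 2.

2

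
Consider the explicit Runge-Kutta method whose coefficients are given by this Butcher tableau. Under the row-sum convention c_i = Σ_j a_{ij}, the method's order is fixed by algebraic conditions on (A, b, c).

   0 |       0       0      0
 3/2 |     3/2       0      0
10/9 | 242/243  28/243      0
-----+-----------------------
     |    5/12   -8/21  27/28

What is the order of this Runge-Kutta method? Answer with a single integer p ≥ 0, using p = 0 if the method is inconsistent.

b = (5/12, -8/21, 27/28)
c = (0, 3/2, 10/9)
Ac = (0, 0, 14/81)
Σ b_i: 5/12·1 + (-8/21)·1 + 27/28·1 = 1 ✓
b·c: (-8/21)·3/2 + 27/28·10/9 = 1/2 ✓
b·c²: (-8/21)·9/4 + 27/28·100/81 = 1/3 ✓
b·Ac: 27/28·14/81 = 1/6 ✓; 3 stages ⇒ order 3.

3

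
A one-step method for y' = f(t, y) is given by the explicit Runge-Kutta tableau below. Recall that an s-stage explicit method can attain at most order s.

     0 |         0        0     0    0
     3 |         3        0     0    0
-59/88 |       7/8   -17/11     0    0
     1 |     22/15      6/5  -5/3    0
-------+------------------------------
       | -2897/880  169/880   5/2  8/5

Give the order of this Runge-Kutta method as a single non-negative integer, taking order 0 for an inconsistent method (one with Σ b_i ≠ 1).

2

b = (-2897/880, 169/880, 5/2, 8/5)
c = (0, 3, -59/88, 1)
Ac = (0, 0, -51/11, 6227/1320)
Σ b_i: (-2897/880)·1 + 169/880·1 + 5/2·1 + 8/5·1 = 1 ✓
b·c: 169/880·3 + 5/2·(-59/88) + 8/5·1 = 1/2 ✓
b·c²: 169/880·9 + 5/2·3481/7744 + 8/5·1 = 344777/77440 ≠ 1/3 ⇒ order 2.
b·Ac: 5/2·(-51/11) + 8/5·6227/1320 = -6671/1650 ≠ 1/6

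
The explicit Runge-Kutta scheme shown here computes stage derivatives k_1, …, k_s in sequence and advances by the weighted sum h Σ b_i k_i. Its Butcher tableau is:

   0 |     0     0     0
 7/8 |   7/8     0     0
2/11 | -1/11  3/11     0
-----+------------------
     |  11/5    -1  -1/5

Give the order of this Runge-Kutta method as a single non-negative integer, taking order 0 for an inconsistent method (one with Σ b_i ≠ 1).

1

b = (11/5, -1, -1/5)
c = (0, 7/8, 2/11)
Ac = (0, 0, 21/88)
Σ b_i: 11/5·1 + (-1)·1 + (-1/5)·1 = 1 ✓
b·c: (-1)·7/8 + (-1/5)·2/11 = -401/440 ≠ 1/2 ⇒ order 1.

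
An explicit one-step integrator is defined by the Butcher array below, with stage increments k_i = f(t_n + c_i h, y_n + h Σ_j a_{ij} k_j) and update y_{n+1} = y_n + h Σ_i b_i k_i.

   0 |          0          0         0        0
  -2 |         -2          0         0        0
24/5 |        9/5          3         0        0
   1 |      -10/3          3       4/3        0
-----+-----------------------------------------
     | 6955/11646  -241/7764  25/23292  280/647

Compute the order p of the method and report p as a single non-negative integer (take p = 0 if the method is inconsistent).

3

b = (6955/11646, -241/7764, 25/23292, 280/647)
c = (0, -2, 24/5, 1)
Ac = (0, 0, -6, 2/5)
Σ b_i: 6955/11646·1 + (-241/7764)·1 + 25/23292·1 + 280/647·1 = 1 ✓
b·c: (-241/7764)·(-2) + 25/23292·24/5 + 280/647·1 = 1/2 ✓
b·c²: (-241/7764)·4 + 25/23292·576/25 + 280/647·1 = 1/3 ✓
b·Ac: 25/23292·(-6) + 280/647·2/5 = 1/6 ✓
b·c³: (-241/7764)·(-8) + 25/23292·13824/125 + 280/647·1 = 7762/9705 ≠ 1/4 ⇒ order 3.
b·(c∘Ac): 25/23292·(-144/5) + 280/647·2/5 = 92/647 ≠ 1/8
b·Ac²: 25/23292·12 + 280/647·1068/25 = 179549/9705 ≠ 1/12
b·A²c: 280/647·(-8) = -2240/647 ≠ 1/24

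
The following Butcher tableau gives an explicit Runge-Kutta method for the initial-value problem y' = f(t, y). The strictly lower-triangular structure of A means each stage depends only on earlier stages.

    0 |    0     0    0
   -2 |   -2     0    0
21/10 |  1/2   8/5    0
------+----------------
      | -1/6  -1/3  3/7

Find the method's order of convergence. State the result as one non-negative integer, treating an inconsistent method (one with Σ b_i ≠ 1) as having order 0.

b = (-1/6, -1/3, 3/7)
c = (0, -2, 21/10)
Ac = (0, 0, -16/5)
Σ b_i: (-1/6)·1 + (-1/3)·1 + 3/7·1 = -1/14 ≠ 1 ⇒ order 0.

0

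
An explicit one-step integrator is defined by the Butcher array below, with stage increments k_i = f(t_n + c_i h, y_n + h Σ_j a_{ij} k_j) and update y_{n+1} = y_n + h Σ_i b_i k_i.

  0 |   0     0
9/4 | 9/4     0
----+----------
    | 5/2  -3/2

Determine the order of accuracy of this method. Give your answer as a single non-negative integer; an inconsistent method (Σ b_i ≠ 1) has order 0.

1

b = (5/2, -3/2)
c = (0, 9/4)
Σ b_i: 5/2·1 + (-3/2)·1 = 1 ✓
b·c: (-3/2)·9/4 = -27/8 ≠ 1/2 ⇒ order 1.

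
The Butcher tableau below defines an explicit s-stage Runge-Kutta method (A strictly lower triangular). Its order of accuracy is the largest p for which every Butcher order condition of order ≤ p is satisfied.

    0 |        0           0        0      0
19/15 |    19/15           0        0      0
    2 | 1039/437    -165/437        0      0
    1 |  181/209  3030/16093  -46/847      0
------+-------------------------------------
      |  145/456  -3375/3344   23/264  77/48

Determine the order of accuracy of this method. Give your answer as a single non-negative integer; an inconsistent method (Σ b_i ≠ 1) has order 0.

b = (145/456, -3375/3344, 23/264, 77/48)
c = (0, 19/15, 2, 1)
Ac = (0, 0, -11/23, 10/77)
Σ b_i: 145/456·1 + (-3375/3344)·1 + 23/264·1 + 77/48·1 = 1 ✓
b·c: (-3375/3344)·19/15 + 23/264·2 + 77/48·1 = 1/2 ✓
b·c²: (-3375/3344)·361/225 + 23/264·4 + 77/48·1 = 1/3 ✓
b·Ac: 23/264·(-11/23) + 77/48·10/77 = 1/6 ✓
b·c³: (-3375/3344)·6859/3375 + 23/264·8 + 77/48·1 = 1/4 ✓
b·(c∘Ac): 23/264·(-22/23) + 77/48·10/77 = 1/8 ✓
b·Ac²: 23/264·(-209/345) + 77/48·14/165 = 1/12 ✓
b·A²c: 77/48·2/77 = 1/24 ✓; 4 stages ⇒ order 4.

4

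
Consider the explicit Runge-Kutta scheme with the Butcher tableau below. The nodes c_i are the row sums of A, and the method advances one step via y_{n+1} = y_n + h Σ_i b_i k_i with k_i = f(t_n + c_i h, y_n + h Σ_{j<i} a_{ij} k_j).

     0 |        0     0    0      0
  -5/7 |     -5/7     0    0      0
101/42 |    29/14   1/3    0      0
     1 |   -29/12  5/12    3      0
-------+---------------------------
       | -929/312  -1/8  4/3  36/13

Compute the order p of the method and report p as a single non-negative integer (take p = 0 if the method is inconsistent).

1

b = (-929/312, -1/8, 4/3, 36/13)
c = (0, -5/7, 101/42, 1)
Ac = (0, 0, -5/21, 83/12)
Σ b_i: (-929/312)·1 + (-1/8)·1 + 4/3·1 + 36/13·1 = 1 ✓
b·c: (-1/8)·(-5/7) + 4/3·101/42 + 36/13·1 = 39737/6552 ≠ 1/2 ⇒ order 1.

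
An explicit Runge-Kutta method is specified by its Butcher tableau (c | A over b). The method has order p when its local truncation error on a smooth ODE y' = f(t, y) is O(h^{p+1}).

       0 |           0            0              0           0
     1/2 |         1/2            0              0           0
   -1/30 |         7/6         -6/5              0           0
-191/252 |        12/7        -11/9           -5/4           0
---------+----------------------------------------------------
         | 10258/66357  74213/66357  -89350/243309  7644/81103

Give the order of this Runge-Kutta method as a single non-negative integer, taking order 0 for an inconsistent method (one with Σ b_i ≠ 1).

3

b = (10258/66357, 74213/66357, -89350/243309, 7644/81103)
c = (0, 1/2, -1/30, -191/252)
Ac = (0, 0, -3/5, -41/72)
Σ b_i: 10258/66357·1 + 74213/66357·1 + (-89350/243309)·1 + 7644/81103·1 = 1 ✓
b·c: 74213/66357·1/2 + (-89350/243309)·(-1/30) + 7644/81103·(-191/252) = 1/2 ✓
b·c²: 74213/66357·1/4 + (-89350/243309)·1/900 + 7644/81103·36481/63504 = 1/3 ✓
b·Ac: (-89350/243309)·(-3/5) + 7644/81103·(-41/72) = 1/6 ✓
b·c³: 74213/66357·1/8 + (-89350/243309)·(-1/27000) + 7644/81103·(-6967871/16003008) = 99102433/1003317840 ≠ 1/4 ⇒ order 3.
b·(c∘Ac): (-89350/243309)·1/50 + 7644/81103·7831/18144 = 53087/1592568 ≠ 1/8
b·Ac²: (-89350/243309)·(-3/10) + 7644/81103·(-221/720) = 395323/4866180 ≠ 1/12
b·A²c: 7644/81103·3/4 = 5733/81103 ≠ 1/24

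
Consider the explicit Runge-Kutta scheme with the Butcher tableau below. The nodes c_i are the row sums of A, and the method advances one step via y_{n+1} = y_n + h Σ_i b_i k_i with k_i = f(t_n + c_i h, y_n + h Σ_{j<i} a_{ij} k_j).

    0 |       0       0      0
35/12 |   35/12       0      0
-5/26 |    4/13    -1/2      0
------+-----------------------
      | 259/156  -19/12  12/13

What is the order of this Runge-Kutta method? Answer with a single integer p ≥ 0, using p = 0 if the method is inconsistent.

b = (259/156, -19/12, 12/13)
c = (0, 35/12, -5/26)
Ac = (0, 0, -35/24)
Σ b_i: 259/156·1 + (-19/12)·1 + 12/13·1 = 1 ✓
b·c: (-19/12)·35/12 + 12/13·(-5/26) = -116705/24336 ≠ 1/2 ⇒ order 1.

1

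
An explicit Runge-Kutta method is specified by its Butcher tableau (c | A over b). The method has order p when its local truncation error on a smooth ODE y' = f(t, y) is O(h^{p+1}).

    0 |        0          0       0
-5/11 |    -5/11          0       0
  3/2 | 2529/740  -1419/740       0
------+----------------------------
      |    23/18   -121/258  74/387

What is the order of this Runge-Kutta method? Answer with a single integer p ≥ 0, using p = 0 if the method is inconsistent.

b = (23/18, -121/258, 74/387)
c = (0, -5/11, 3/2)
Ac = (0, 0, 129/148)
Σ b_i: 23/18·1 + (-121/258)·1 + 74/387·1 = 1 ✓
b·c: (-121/258)·(-5/11) + 74/387·3/2 = 1/2 ✓
b·c²: (-121/258)·25/121 + 74/387·9/4 = 1/3 ✓
b·Ac: 74/387·129/148 = 1/6 ✓; 3 stages ⇒ order 3.

3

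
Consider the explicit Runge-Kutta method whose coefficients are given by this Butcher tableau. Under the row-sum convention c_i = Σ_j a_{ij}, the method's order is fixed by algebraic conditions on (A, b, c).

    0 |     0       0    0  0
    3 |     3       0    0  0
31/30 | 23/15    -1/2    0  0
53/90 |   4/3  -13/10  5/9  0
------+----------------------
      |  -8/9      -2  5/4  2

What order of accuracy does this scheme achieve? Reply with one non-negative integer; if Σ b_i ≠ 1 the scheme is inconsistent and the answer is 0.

0

b = (-8/9, -2, 5/4, 2)
c = (0, 3, 31/30, 53/90)
Ac = (0, 0, -3/2, -449/135)
Σ b_i: (-8/9)·1 + (-2)·1 + 5/4·1 + 2·1 = 13/36 ≠ 1 ⇒ order 0.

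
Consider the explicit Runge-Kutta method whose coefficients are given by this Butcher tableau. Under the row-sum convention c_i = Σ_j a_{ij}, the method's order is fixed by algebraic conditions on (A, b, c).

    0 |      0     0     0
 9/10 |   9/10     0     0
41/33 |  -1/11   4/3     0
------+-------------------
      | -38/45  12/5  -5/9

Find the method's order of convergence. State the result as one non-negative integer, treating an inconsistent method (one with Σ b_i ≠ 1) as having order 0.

1

b = (-38/45, 12/5, -5/9)
c = (0, 9/10, 41/33)
Ac = (0, 0, 6/5)
Σ b_i: (-38/45)·1 + 12/5·1 + (-5/9)·1 = 1 ✓
b·c: 12/5·9/10 + (-5/9)·41/33 = 10913/7425 ≠ 1/2 ⇒ order 1.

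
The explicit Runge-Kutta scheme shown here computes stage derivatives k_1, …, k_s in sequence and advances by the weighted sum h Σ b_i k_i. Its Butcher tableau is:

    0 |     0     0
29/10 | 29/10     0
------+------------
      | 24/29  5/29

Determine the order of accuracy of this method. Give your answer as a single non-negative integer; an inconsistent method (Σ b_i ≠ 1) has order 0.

2

b = (24/29, 5/29)
c = (0, 29/10)
Σ b_i: 24/29·1 + 5/29·1 = 1 ✓
b·c: 5/29·29/10 = 1/2 ✓; 2 stages ⇒ order 2.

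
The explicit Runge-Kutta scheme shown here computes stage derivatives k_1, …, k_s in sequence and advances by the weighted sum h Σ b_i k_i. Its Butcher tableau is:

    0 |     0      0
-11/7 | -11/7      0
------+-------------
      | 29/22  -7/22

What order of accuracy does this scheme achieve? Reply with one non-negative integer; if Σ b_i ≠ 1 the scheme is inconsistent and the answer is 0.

b = (29/22, -7/22)
c = (0, -11/7)
Σ b_i: 29/22·1 + (-7/22)·1 = 1 ✓
b·c: (-7/22)·(-11/7) = 1/2 ✓; 2 stages ⇒ order 2.

2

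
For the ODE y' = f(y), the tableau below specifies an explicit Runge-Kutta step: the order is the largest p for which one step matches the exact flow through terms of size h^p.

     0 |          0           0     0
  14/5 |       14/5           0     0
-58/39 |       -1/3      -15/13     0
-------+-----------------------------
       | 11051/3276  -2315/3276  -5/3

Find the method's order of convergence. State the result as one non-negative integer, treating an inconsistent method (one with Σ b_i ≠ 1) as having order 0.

b = (11051/3276, -2315/3276, -5/3)
c = (0, 14/5, -58/39)
Ac = (0, 0, -42/13)
Σ b_i: 11051/3276·1 + (-2315/3276)·1 + (-5/3)·1 = 1 ✓
b·c: (-2315/3276)·14/5 + (-5/3)·(-58/39) = 1/2 ✓
b·c²: (-2315/3276)·196/25 + (-5/3)·3364/1521 = -210499/22815 ≠ 1/3 ⇒ order 2.
b·Ac: (-5/3)·(-42/13) = 70/13 ≠ 1/6

2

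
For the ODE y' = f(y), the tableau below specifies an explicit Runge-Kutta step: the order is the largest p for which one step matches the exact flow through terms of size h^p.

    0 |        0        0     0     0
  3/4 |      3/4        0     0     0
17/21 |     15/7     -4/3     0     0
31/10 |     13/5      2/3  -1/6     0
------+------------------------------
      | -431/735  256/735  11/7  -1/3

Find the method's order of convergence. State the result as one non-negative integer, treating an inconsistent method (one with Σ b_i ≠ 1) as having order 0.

b = (-431/735, 256/735, 11/7, -1/3)
c = (0, 3/4, 17/21, 31/10)
Ac = (0, 0, -1, 23/63)
Σ b_i: (-431/735)·1 + 256/735·1 + 11/7·1 + (-1/3)·1 = 1 ✓
b·c: 256/735·3/4 + 11/7·17/21 + (-1/3)·31/10 = 1/2 ✓
b·c²: 256/735·9/16 + 11/7·289/441 + (-1/3)·961/100 = -610489/308700 ≠ 1/3 ⇒ order 2.
b·Ac: 11/7·(-1) + (-1/3)·23/63 = -320/189 ≠ 1/6

2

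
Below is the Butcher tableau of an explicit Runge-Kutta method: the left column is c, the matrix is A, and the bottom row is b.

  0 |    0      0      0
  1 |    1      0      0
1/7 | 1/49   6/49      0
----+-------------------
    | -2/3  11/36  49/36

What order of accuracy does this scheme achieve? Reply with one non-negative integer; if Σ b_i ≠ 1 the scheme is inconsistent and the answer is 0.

b = (-2/3, 11/36, 49/36)
c = (0, 1, 1/7)
Ac = (0, 0, 6/49)
Σ b_i: (-2/3)·1 + 11/36·1 + 49/36·1 = 1 ✓
b·c: 11/36·1 + 49/36·1/7 = 1/2 ✓
b·c²: 11/36·1 + 49/36·1/49 = 1/3 ✓
b·Ac: 49/36·6/49 = 1/6 ✓; 3 stages ⇒ order 3.

3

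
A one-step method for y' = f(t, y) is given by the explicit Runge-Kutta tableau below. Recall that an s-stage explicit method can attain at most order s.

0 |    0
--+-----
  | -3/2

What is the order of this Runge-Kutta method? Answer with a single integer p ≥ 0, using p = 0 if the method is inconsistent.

0

b = (-3/2)
c = (0)
Σ b_i: (-3/2)·1 = -3/2 ≠ 1 ⇒ order 0.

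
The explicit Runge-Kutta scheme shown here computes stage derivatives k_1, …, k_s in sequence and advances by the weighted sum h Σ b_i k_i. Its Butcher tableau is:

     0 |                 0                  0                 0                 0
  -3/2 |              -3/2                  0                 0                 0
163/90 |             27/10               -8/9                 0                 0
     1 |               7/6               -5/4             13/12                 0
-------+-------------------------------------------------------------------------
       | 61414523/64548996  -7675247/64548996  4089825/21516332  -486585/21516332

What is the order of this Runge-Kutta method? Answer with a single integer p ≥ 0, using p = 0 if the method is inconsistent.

3

b = (61414523/64548996, -7675247/64548996, 4089825/21516332, -486585/21516332)
c = (0, -3/2, 163/90, 1)
Ac = (0, 0, 4/3, 518/135)
Σ b_i: 61414523/64548996·1 + (-7675247/64548996)·1 + 4089825/21516332·1 + (-486585/21516332)·1 = 1 ✓
b·c: (-7675247/64548996)·(-3/2) + 4089825/21516332·163/90 + (-486585/21516332)·1 = 1/2 ✓
b·c²: (-7675247/64548996)·9/4 + 4089825/21516332·26569/8100 + (-486585/21516332)·1 = 1/3 ✓
b·Ac: 4089825/21516332·4/3 + (-486585/21516332)·518/135 = 1/6 ✓
b·c³: (-7675247/64548996)·(-27/8) + 4089825/21516332·4330747/729000 + (-486585/21516332)·1 = 17519954689/11618819280 ≠ 1/4 ⇒ order 3.
b·(c∘Ac): 4089825/21516332·326/135 + (-486585/21516332)·518/135 = 6006844/16137249 ≠ 1/8
b·Ac²: 4089825/21516332·(-2) + (-486585/21516332)·36011/48600 = -9223408943/23237638560 ≠ 1/12
b·A²c: (-486585/21516332)·13/9 = -702845/21516332 ≠ 1/24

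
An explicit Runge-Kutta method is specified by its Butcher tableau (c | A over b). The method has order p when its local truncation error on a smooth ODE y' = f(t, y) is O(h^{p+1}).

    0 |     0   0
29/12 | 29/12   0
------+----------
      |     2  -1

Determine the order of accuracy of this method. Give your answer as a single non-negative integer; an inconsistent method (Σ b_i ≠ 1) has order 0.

b = (2, -1)
c = (0, 29/12)
Σ b_i: 2·1 + (-1)·1 = 1 ✓
b·c: (-1)·29/12 = -29/12 ≠ 1/2 ⇒ order 1.

1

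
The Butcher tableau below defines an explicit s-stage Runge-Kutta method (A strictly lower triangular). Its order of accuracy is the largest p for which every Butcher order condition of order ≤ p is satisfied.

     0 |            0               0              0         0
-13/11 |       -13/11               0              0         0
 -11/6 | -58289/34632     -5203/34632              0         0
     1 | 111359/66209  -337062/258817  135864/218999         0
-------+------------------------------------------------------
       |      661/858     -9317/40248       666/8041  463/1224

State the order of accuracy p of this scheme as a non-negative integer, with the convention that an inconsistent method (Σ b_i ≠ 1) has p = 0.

4

b = (661/858, -9317/40248, 666/8041, 463/1224)
c = (0, -13/11, -11/6, 1)
Ac = (0, 0, 473/2664, 186/463)
Σ b_i: 661/858·1 + (-9317/40248)·1 + 666/8041·1 + 463/1224·1 = 1 ✓
b·c: (-9317/40248)·(-13/11) + 666/8041·(-11/6) + 463/1224·1 = 1/2 ✓
b·c²: (-9317/40248)·169/121 + 666/8041·121/36 + 463/1224·1 = 1/3 ✓
b·Ac: 666/8041·473/2664 + 463/1224·186/463 = 1/6 ✓
b·c³: (-9317/40248)·(-2197/1331) + 666/8041·(-1331/216) + 463/1224·1 = 1/4 ✓
b·(c∘Ac): 666/8041·(-5203/15984) + 463/1224·186/463 = 1/8 ✓
b·Ac²: 666/8041·(-559/2664) + 463/1224·1356/5093 = 1/12 ✓
b·A²c: 463/1224·51/463 = 1/24 ✓; 4 stages ⇒ order 4.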